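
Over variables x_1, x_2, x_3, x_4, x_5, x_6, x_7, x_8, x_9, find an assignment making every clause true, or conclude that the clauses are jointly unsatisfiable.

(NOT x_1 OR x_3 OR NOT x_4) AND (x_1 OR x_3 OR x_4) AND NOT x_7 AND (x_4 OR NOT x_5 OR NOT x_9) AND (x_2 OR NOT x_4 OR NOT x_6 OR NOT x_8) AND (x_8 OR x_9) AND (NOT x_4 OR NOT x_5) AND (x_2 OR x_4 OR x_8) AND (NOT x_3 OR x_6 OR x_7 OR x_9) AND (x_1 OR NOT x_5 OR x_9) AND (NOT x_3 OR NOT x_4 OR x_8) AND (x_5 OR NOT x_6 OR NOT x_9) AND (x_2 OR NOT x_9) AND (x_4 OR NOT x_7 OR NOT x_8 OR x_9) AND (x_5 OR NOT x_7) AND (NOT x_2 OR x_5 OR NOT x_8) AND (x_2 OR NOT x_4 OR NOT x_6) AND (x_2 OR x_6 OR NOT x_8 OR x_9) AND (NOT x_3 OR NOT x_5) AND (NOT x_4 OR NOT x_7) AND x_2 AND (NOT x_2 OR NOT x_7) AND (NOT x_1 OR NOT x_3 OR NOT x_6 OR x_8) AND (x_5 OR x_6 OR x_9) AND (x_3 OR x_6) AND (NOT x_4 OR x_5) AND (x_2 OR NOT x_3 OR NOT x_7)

x_1 = True; x_2 = True; x_3 = True; x_4 = False; x_5 = False; x_6 = False; x_7 = False; x_8 = False; x_9 = True

Unit clause (NOT x_7) forces x_7 = False.
Unit clause (x_2) forces x_2 = True.
Set x_1 = True.
Set x_3 = True.
  then (NOT x_3 OR NOT x_5) forces x_5 = False.
  then (NOT x_4 OR x_5) forces x_4 = False.
  then (NOT x_2 OR x_5 OR NOT x_8) forces x_8 = False.
  then (NOT x_1 OR NOT x_3 OR NOT x_6 OR x_8) forces x_6 = False.
  then (x_5 OR x_6 OR x_9) forces x_9 = True.
All clauses satisfied.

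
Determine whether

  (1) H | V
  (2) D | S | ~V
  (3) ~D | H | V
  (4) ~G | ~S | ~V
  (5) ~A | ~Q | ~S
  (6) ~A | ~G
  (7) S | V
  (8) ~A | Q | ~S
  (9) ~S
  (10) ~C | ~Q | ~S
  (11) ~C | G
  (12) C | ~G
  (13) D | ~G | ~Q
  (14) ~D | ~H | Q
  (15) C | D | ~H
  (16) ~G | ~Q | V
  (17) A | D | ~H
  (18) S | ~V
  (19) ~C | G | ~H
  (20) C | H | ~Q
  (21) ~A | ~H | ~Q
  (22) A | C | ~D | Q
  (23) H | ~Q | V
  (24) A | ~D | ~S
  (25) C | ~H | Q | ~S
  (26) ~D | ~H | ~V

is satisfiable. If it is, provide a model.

The formula is unsatisfiable.

Case S = True:
  Clause (~S) is falsified — contradiction.
Case S = False:
  (S | V) forces V = True.
  Clause (S | ~V) is falsified — contradiction.
Both cases fail, so the formula is unsatisfiable.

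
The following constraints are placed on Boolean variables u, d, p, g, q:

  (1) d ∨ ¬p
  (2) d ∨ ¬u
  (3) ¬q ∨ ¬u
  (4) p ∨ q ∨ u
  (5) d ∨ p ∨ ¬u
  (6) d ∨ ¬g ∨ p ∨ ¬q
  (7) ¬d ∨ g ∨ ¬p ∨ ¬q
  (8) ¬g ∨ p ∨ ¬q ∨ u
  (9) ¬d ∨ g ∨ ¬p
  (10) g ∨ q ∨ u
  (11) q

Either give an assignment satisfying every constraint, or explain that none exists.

u: False, d: False, p: False, g: False, q: True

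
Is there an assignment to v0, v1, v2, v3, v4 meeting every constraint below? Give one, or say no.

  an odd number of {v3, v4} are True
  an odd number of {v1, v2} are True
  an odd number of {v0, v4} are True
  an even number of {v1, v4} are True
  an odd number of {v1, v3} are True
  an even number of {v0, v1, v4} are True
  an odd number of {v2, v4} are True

v0: False, v1: True, v2: False, v3: False, v4: True

{v3, v4}: 1 true → odd ✓
{v1, v2}: 1 true → odd ✓
{v0, v4}: 1 true → odd ✓
{v1, v4}: 2 true → even ✓
{v1, v3}: 1 true → odd ✓
{v0, v1, v4}: 2 true → even ✓
{v2, v4}: 1 true → odd ✓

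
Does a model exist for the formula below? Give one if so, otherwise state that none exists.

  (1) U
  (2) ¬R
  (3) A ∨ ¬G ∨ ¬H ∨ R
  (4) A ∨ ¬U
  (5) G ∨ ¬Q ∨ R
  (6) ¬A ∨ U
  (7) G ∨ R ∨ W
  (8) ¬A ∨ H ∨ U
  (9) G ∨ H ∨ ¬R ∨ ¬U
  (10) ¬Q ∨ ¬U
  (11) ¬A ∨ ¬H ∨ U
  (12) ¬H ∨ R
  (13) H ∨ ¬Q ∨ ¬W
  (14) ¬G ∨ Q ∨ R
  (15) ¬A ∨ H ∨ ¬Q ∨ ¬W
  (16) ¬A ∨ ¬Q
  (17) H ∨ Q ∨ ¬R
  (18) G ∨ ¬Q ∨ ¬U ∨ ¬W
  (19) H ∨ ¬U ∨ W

Unit clause (U) forces U = True.
Unit clause (¬R) forces R = False.
In (A ∨ ¬U) only A is left, so A = True.
In (¬Q ∨ ¬U) only ¬Q is left, so Q = False.
In (¬H ∨ R) only ¬H is left, so H = False.
In (¬G ∨ Q ∨ R) only ¬G is left, so G = False.
In (H ∨ ¬U ∨ W) only W is left, so W = True.
All clauses satisfied.

W=T; Q=F; A=T; U=T; R=F; H=F; G=F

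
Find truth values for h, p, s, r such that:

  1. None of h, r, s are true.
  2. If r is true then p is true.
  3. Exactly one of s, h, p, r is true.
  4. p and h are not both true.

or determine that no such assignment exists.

h: False, p: True, s: False, r: False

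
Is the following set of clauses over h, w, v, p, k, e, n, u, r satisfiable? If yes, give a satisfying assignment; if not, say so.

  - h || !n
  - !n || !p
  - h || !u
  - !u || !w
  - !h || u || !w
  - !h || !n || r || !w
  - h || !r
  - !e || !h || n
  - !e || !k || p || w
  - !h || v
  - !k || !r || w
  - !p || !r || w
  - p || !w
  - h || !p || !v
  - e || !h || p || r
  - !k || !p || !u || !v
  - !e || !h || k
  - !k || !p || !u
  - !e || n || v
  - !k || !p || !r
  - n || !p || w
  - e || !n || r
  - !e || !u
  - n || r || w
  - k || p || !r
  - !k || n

Set h = False.
  then (h || !n) forces n = False.
  then (h || !u) forces u = False.
  then (h || !r) forces r = False.
  then (n || r || w) forces w = True.
  then (!k || n) forces k = False.
  then (p || !w) forces p = True.
  then (h || !p || !v) forces v = False.
  then (!e || n || v) forces e = False.
All clauses satisfied.

h: False, w: True, v: False, p: True, k: False, e: False, n: False, u: False, r: False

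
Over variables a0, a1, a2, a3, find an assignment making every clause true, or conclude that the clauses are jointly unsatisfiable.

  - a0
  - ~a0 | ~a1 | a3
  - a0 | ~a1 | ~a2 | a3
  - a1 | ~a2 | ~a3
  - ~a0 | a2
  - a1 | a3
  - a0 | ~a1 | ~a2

Unit clause (a0) forces a0 = True.
In (~a0 | a2) only a2 is left, so a2 = True.
Try a1 = False:
  (a1 | ~a2 | ~a3) forces a3 = False.
  clause (a1 | a3) is falsified — backtrack.
So a1 = True.
  then (~a0 | ~a1 | a3) forces a3 = True.
Check each clause:
  (a0): a0 holds.
  (~a0 | ~a1 | a3): a3 holds.
  (a0 | ~a1 | ~a2 | a3): a0 holds.
  (a1 | ~a2 | ~a3): a1 holds.
  (~a0 | a2): a2 holds.
  (a1 | a3): a1 holds.
  (a0 | ~a1 | ~a2): a0 holds.
All clauses satisfied.

a0=T; a1=T; a2=T; a3=T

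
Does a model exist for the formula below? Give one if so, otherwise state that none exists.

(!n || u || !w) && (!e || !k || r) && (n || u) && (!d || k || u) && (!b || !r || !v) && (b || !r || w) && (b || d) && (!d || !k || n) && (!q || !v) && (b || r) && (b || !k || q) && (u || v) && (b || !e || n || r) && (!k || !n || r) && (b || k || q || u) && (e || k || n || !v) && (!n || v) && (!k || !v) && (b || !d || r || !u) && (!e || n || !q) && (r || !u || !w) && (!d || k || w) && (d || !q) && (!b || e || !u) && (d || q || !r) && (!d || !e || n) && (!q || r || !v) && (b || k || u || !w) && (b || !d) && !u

w = False; d = False; k = False; b = True; n = True; u = False; q = False; v = True; r = False; e = True

Unit clause (!u) forces u = False.
In (n || u) only n is left, so n = True.
In (u || v) only v is left, so v = True.
In (!k || !v) only !k is left, so k = False.
In (!n || u || !w) only !w is left, so w = False.
In (!d || k || u) only !d is left, so d = False.
In (b || d) only b is left, so b = True.
In (!q || !v) only !q is left, so q = False.
In (d || q || !r) only !r is left, so r = False.
Set e = True.
All clauses satisfied.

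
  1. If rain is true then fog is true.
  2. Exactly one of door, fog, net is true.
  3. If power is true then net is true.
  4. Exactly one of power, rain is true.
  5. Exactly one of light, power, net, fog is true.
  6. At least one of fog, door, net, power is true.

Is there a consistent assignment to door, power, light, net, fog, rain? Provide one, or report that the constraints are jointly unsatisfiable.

door=F, power=F, light=F, net=F, fog=T, rain=T

  (1) rain=T ⇒ fog: T ✓
  (2) {door, fog, net}: 1 true — exactly one ✓
  (3) power=F ⇒ net: vacuous ✓
  (4) {power, rain}: 1 true — exactly one ✓
  (5) {light, power, net, fog}: 1 true — exactly one ✓
  (6) {fog, door, net, power}: 1 true — at least one ✓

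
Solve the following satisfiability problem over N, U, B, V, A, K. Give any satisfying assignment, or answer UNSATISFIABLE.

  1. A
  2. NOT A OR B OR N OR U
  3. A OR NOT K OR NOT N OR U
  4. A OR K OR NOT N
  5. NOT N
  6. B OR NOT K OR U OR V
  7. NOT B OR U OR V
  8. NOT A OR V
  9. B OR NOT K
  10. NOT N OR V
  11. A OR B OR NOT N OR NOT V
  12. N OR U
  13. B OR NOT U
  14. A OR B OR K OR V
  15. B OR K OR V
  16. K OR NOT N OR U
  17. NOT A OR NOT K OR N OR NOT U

Unit clause (A) forces A = True.
Unit clause (NOT N) forces N = False.
In (NOT A OR V) only V is left, so V = True.
In (N OR U) only U is left, so U = True.
In (B OR NOT U) only B is left, so B = True.
In (NOT A OR NOT K OR N OR NOT U) only NOT K is left, so K = False.
All clauses satisfied.

N = False, U = True, B = True, V = True, A = True, K = False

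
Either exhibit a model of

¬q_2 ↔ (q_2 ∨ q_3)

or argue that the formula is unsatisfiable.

q_2 = False, q_3 = True

  ¬q_2 ↔ (q_2 ∨ q_3) = True
    ¬q_2 = True
    q_2 ∨ q_3 = True
The formula evaluates to True.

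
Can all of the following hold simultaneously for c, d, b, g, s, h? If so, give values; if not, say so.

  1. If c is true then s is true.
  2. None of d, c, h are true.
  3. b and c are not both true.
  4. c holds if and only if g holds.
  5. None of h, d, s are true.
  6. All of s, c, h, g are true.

UNSATISFIABLE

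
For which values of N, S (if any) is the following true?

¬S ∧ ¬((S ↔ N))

N=T; S=F

  ¬S = True
  ¬((S ↔ N)) = True
    S ↔ N = False
Both conjuncts True, so the formula holds.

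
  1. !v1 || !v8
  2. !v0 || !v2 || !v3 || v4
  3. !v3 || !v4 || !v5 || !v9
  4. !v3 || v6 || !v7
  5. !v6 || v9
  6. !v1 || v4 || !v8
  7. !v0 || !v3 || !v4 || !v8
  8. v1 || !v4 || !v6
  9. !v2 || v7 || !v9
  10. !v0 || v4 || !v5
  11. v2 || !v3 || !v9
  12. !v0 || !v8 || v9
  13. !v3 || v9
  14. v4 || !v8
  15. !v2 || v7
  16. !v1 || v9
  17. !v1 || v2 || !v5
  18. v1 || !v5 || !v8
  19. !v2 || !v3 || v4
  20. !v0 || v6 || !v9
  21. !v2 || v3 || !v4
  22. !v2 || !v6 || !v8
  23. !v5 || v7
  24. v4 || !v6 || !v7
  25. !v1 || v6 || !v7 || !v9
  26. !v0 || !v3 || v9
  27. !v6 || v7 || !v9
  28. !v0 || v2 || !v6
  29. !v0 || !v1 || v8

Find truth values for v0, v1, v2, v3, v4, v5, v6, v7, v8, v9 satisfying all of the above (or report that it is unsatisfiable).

Set v0 = True.
Try v1 = True:
  (!v1 || !v8) forces v8 = False.
  clause (!v0 || !v1 || v8) is falsified — backtrack.
So v1 = False.
Set v2 = False.
  then (!v0 || v2 || !v6) forces v6 = False.
  then (!v0 || v6 || !v9) forces v9 = False.
  then (!v0 || !v3 || v9) forces v3 = False.
  then (!v0 || !v8 || v9) forces v8 = False.
Set v4 = False.
  then (!v0 || v4 || !v5) forces v5 = False.
Set v7 = True.
All clauses satisfied.

v0: True; v1: False; v2: False; v3: False; v4: False; v5: False; v6: False; v7: True; v8: False; v9: False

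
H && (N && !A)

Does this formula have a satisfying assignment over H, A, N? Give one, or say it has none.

H = True, A = False, N = True

  N && !A = True
    !A = True
Both conjuncts True, so the formula holds.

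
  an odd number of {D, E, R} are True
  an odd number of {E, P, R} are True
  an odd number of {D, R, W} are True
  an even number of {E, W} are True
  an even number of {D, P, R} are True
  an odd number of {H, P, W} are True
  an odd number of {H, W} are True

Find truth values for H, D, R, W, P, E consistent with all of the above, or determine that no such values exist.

H: False, D: False, R: False, W: True, P: False, E: True

{D, E, R}: 1 true → odd ✓
{E, P, R}: 1 true → odd ✓
{D, R, W}: 1 true → odd ✓
{E, W}: 2 true → even ✓
{D, P, R}: 0 true → even ✓
{H, P, W}: 1 true → odd ✓
{H, W}: 1 true → odd ✓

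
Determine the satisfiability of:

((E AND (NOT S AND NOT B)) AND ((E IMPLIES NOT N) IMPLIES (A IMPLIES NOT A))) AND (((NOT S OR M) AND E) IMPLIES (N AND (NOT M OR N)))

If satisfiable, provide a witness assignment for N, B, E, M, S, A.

N = True, B = False, E = True, M = True, S = False, A = False

  (E AND (NOT S AND NOT B)) AND ((E IMPLIES NOT N) IMPLIES (A IMPLIES NOT A)) = True
    E AND (NOT S AND NOT B) = True
      NOT S AND NOT B = True
        NOT S = True
        NOT B = True
    (E IMPLIES NOT N) IMPLIES (A IMPLIES NOT A) = True
      E IMPLIES NOT N = False
        NOT N = False
      A IMPLIES NOT A = True
        NOT A = True
  ((NOT S OR M) AND E) IMPLIES (N AND (NOT M OR N)) = True
    (NOT S OR M) AND E = True
      NOT S OR M = True
        NOT S = True
    N AND (NOT M OR N) = True
      NOT M OR N = True
        NOT M = False
Both conjuncts True, so the formula holds.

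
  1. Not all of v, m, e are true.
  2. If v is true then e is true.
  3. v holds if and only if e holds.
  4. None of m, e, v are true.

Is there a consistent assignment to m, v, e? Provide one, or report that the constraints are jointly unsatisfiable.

m = False, v = False, e = False

  (1) {v, m, e}: 0/3 true — not all ✓
  (2) v=F ⇒ e: vacuous ✓
  (3) v=F, e=F — same ✓
  (4) {m, e, v}: 0 true — none ✓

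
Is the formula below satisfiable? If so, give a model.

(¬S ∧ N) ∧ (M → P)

M = False; P = True; S = False; N = True

  ¬S ∧ N = True
    ¬S = True
  M → P = True
Both conjuncts True, so the formula holds.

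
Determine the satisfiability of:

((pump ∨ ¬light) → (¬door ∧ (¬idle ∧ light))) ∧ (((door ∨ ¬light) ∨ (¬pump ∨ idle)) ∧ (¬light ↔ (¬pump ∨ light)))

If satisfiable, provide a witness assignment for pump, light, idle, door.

Case light = True: the conjunct ¬light ↔ (¬pump ∨ light) becomes ¬True ↔ (¬pump ∨ True) = False.
Case light = False: the conjunct (pump ∨ ¬light) → (¬door ∧ (¬idle ∧ light)) becomes (pump ∨ True) → (¬door ∧ False) = False.
Both cases fail — unsatisfiable.

The formula is unsatisfiable.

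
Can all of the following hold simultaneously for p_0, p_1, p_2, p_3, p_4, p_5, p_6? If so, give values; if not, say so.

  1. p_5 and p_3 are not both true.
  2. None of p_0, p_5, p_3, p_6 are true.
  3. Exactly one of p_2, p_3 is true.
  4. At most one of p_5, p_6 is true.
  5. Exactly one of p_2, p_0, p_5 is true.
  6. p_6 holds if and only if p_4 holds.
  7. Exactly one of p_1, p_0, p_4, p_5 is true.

p_0 = False, p_1 = True, p_2 = True, p_3 = False, p_4 = False, p_5 = False, p_6 = False

  (1) p_5=F, p_3=F — not both ✓
  (2) {p_0, p_5, p_3, p_6}: 0 true — none ✓
  (3) {p_2, p_3}: 1 true — exactly one ✓
  (4) {p_5, p_6}: 0 true — at most one ✓
  (5) {p_2, p_0, p_5}: 1 true — exactly one ✓
  (6) p_6=F, p_4=F — same ✓
  (7) {p_1, p_0, p_4, p_5}: 1 true — exactly one ✓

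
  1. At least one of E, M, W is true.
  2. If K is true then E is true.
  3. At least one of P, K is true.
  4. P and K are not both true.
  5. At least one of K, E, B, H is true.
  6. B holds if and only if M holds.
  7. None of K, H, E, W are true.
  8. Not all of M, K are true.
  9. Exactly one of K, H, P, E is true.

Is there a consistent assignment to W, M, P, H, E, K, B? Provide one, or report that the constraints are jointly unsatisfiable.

W = False, M = True, P = True, H = False, E = False, K = False, B = True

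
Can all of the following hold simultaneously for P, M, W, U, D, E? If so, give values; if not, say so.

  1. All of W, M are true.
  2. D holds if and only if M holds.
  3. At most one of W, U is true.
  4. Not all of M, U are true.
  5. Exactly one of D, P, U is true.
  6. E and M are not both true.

P: False, M: True, W: True, U: False, D: True, E: False

  (1) {W, M}: all 2 true ✓
  (2) D=T, M=T — same ✓
  (3) {W, U}: 1 true — at most one ✓
  (4) {M, U}: 1/2 true — not all ✓
  (5) {D, P, U}: 1 true — exactly one ✓
  (6) E=F, M=T — not both ✓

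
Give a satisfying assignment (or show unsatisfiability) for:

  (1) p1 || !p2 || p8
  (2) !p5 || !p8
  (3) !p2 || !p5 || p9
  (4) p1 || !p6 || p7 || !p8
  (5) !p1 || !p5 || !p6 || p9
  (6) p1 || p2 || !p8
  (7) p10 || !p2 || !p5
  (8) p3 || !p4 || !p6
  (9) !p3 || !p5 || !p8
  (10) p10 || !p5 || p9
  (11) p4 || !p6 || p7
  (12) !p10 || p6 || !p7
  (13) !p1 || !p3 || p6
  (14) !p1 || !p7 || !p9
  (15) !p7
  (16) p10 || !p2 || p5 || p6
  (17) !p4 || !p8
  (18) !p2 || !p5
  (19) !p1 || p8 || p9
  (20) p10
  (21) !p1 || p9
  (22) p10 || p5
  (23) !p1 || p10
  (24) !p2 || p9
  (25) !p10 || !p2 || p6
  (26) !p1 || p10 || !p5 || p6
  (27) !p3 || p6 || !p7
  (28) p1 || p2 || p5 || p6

p1 = False, p2 = False, p3 = True, p4 = True, p5 = False, p6 = True, p7 = False, p8 = False, p9 = False, p10 = True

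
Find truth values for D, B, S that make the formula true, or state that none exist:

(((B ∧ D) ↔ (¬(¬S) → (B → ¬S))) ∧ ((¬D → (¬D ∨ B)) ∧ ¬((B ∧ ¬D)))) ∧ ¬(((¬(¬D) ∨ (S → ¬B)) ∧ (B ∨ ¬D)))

UNSATISFIABLE

Case B = True: the formula simplifies to ((D ↔ (¬(¬S) → ¬S)) ∧ ¬(¬D)) ∧ ¬((¬(¬D) ∨ ¬S)).
  D = True: the conjunct ¬((¬(¬D) ∨ ¬S)) becomes ¬((True ∨ ¬S)) = False.
  D = False: the conjunct ¬(¬D) becomes ¬(¬False) = False.
Case B = False: the conjunct (B ∧ D) ↔ (¬(¬S) → (B → ¬S)) becomes (False ∧ D) ↔ (¬(¬S) → True) = False.
Both cases fail — unsatisfiable.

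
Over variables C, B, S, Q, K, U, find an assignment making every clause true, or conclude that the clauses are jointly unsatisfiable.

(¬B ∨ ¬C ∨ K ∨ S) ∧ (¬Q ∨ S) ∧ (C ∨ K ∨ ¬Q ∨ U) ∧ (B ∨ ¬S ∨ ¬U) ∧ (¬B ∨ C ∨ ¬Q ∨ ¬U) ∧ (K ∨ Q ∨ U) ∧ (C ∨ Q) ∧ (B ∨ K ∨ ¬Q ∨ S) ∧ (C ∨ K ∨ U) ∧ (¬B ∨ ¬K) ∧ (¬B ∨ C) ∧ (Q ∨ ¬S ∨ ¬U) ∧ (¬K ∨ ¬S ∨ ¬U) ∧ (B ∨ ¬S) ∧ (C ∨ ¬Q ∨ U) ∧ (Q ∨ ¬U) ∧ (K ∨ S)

Try C = False:
  (C ∨ Q) forces Q = True.
  (¬Q ∨ S) forces S = True.
  (¬B ∨ C) forces B = False.
  clause (B ∨ ¬S) is falsified — backtrack.
So C = True.
Set B = False.
  then (B ∨ ¬S) forces S = False.
  then (K ∨ S) forces K = True.
  then (¬Q ∨ S) forces Q = False.
  then (Q ∨ ¬U) forces U = False.
All clauses satisfied.

C: True, B: False, S: False, Q: False, K: True, U: False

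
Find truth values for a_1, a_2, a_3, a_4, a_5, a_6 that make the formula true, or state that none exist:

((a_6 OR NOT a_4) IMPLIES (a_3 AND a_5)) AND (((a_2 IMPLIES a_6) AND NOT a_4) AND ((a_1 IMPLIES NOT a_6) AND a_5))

a_1 = False, a_2 = True, a_3 = True, a_4 = False, a_5 = True, a_6 = True

  (a_6 OR NOT a_4) IMPLIES (a_3 AND a_5) = True
    a_6 OR NOT a_4 = True
      NOT a_4 = True
    a_3 AND a_5 = True
  ((a_2 IMPLIES a_6) AND NOT a_4) AND ((a_1 IMPLIES NOT a_6) AND a_5) = True
    (a_2 IMPLIES a_6) AND NOT a_4 = True
      a_2 IMPLIES a_6 = True
      NOT a_4 = True
    (a_1 IMPLIES NOT a_6) AND a_5 = True
      a_1 IMPLIES NOT a_6 = True
        NOT a_6 = False
Both conjuncts True, so the formula holds.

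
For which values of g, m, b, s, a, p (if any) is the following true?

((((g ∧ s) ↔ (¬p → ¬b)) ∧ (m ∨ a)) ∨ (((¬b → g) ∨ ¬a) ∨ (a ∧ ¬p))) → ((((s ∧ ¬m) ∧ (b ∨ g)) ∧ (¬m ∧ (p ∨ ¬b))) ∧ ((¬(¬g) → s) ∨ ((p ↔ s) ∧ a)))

g = False, m = False, b = False, s = True, a = True, p = True

  ((((g ∧ s) ↔ (¬p → ¬b)) ∧ (m ∨ a)) ∨ (((¬b → g) ∨ ¬a) ∨ (a ∧ ¬p))) → ((((s ∧ ¬m) ∧ (b ∨ g)) ∧ (¬m ∧ (p ∨ ¬b))) ∧ ((¬(¬g) → s) ∨ ((p ↔ s) ∧ a))) = True
    (((g ∧ s) ↔ (¬p → ¬b)) ∧ (m ∨ a)) ∨ (((¬b → g) ∨ ¬a) ∨ (a ∧ ¬p)) = False
      ((g ∧ s) ↔ (¬p → ¬b)) ∧ (m ∨ a) = False
        (g ∧ s) ↔ (¬p → ¬b) = False
          g ∧ s = False
          ¬p → ¬b = True
            ¬p = False
            ¬b = True
        m ∨ a = True
      ((¬b → g) ∨ ¬a) ∨ (a ∧ ¬p) = False
        (¬b → g) ∨ ¬a = False
          ¬b → g = False
            ¬b = True
          ¬a = False
        a ∧ ¬p = False
          ¬p = False
    (((s ∧ ¬m) ∧ (b ∨ g)) ∧ (¬m ∧ (p ∨ ¬b))) ∧ ((¬(¬g) → s) ∨ ((p ↔ s) ∧ a)) = False
      ((s ∧ ¬m) ∧ (b ∨ g)) ∧ (¬m ∧ (p ∨ ¬b)) = False
        (s ∧ ¬m) ∧ (b ∨ g) = False
          s ∧ ¬m = True
            ¬m = True
          b ∨ g = False
        ¬m ∧ (p ∨ ¬b) = True
          ¬m = True
          p ∨ ¬b = True
            ¬b = True
      (¬(¬g) → s) ∨ ((p ↔ s) ∧ a) = True
        ¬(¬g) → s = True
          ¬(¬g) = False
            ¬g = True
        (p ↔ s) ∧ a = True
          p ↔ s = True
The formula evaluates to True.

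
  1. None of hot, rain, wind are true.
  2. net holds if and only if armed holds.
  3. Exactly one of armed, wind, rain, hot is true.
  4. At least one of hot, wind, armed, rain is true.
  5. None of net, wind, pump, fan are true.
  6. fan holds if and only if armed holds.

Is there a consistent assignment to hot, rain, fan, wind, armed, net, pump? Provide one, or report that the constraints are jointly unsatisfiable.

Unsatisfiable — no assignment works.

Case net = True:
  Constraint (5) is violated (net=T) — contradiction.
Case net = False:
  (1) forces hot = False.
  (1) forces rain = False.
  (1) forces wind = False.
  (2) with net=F forces armed = False.
  Constraint (3) is violated (armed=F, wind=F, rain=F, hot=F) — contradiction.
Both cases fail — unsatisfiable.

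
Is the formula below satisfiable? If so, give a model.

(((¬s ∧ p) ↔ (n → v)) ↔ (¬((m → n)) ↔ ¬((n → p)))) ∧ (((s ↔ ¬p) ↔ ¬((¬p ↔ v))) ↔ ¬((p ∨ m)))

m = True, p = True, s = True, v = True, n = False

  ((¬s ∧ p) ↔ (n → v)) ↔ (¬((m → n)) ↔ ¬((n → p))) = True
    (¬s ∧ p) ↔ (n → v) = False
      ¬s ∧ p = False
        ¬s = False
      n → v = True
    ¬((m → n)) ↔ ¬((n → p)) = False
      ¬((m → n)) = True
        m → n = False
      ¬((n → p)) = False
        n → p = True
  ((s ↔ ¬p) ↔ ¬((¬p ↔ v))) ↔ ¬((p ∨ m)) = True
    (s ↔ ¬p) ↔ ¬((¬p ↔ v)) = False
      s ↔ ¬p = False
        ¬p = False
      ¬((¬p ↔ v)) = True
        ¬p ↔ v = False
          ¬p = False
    ¬((p ∨ m)) = False
      p ∨ m = True
Both conjuncts True, so the formula holds.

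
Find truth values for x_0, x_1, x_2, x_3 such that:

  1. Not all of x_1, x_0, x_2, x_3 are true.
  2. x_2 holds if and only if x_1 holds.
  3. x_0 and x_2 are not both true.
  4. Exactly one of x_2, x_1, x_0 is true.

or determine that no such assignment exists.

x_0 = True, x_1 = False, x_2 = False, x_3 = False

  (1) {x_1, x_0, x_2, x_3}: 1/4 true — not all ✓
  (2) x_2=F, x_1=F — same ✓
  (3) x_0=T, x_2=F — not both ✓
  (4) {x_2, x_1, x_0}: 1 true — exactly one ✓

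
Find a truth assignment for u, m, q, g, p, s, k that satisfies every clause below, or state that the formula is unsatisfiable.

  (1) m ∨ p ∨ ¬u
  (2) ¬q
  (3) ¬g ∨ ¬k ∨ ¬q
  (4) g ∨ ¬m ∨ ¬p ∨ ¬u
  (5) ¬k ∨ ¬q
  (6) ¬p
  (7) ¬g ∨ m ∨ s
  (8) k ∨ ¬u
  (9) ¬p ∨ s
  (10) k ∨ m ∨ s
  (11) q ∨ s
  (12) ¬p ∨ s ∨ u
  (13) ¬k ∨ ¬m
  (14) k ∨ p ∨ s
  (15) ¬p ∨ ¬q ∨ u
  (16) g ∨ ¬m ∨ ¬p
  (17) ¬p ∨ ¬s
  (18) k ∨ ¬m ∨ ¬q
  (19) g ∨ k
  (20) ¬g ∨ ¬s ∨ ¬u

Unit clause (¬q) forces q = False.
Unit clause (¬p) forces p = False.
In (q ∨ s) only s is left, so s = True.
Set u = False.
Set m = True.
  then (¬k ∨ ¬m) forces k = False.
  then (g ∨ k) forces g = True.
All clauses satisfied.

u: False, m: True, q: False, g: True, p: False, s: True, k: False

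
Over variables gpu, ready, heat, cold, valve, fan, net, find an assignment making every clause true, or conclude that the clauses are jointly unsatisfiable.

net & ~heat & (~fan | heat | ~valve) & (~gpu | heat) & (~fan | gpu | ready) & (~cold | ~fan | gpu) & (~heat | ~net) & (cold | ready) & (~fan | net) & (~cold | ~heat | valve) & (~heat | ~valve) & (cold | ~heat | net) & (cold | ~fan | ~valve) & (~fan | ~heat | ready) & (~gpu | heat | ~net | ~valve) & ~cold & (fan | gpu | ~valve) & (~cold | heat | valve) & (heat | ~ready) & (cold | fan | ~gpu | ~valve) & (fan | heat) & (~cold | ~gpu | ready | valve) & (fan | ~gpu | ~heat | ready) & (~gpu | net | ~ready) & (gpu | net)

No satisfying assignment exists.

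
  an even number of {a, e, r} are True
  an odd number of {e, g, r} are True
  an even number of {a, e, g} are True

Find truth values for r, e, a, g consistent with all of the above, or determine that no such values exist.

r: False; e: True; a: True; g: False

{a, e, r}: 2 true → even ✓
{e, g, r}: 1 true → odd ✓
{a, e, g}: 2 true → even ✓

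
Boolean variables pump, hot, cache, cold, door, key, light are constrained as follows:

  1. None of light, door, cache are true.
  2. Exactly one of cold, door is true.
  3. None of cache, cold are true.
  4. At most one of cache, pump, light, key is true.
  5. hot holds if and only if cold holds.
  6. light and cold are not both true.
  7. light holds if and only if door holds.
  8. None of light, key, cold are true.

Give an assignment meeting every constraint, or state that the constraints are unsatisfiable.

Case cold = True:
  Constraint (3) is violated (cold=T) — contradiction.
Case cold = False:
  (1) forces light = False.
  (1) forces door = False.
  Constraint (2) is violated (cold=F, door=F) — contradiction.
Both cases fail — unsatisfiable.

No satisfying assignment exists.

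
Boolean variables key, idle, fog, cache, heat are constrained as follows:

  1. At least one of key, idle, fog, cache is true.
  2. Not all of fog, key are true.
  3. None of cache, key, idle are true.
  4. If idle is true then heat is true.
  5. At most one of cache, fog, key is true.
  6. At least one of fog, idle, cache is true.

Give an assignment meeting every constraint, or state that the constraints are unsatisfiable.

key = False; idle = False; fog = True; cache = False; heat = True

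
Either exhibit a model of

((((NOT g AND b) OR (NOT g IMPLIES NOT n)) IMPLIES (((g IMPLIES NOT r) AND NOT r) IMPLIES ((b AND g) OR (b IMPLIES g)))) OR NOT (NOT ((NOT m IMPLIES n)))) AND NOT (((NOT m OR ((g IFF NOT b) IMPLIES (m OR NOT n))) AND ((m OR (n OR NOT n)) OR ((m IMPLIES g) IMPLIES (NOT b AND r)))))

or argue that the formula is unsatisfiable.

The conjunct NOT (((NOT m OR ((g IFF NOT b) IMPLIES (m OR NOT n))) AND ((m OR (n OR NOT n)) OR ((m IMPLIES g) IMPLIES (NOT b AND r))))) is unsatisfiable on its own:
  n = True: simplifies to NOT ((NOT m OR ((g IFF NOT b) IMPLIES m))).
    m = True: this becomes NOT ((False OR True)) = False.
    m = False: this becomes NOT ((True OR NOT ((g IFF NOT b)))) = False.
  n = False: this becomes NOT ((True AND True)) = False.
So the whole conjunction is unsatisfiable.

Unsatisfiable — no assignment works.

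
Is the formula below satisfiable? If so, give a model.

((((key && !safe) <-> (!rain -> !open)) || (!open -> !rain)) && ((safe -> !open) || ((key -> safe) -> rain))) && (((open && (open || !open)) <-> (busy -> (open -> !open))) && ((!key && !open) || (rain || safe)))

busy=F; rain=T; key=F; open=T; safe=F

  (((key && !safe) <-> (!rain -> !open)) || (!open -> !rain)) && ((safe -> !open) || ((key -> safe) -> rain)) = True
    ((key && !safe) <-> (!rain -> !open)) || (!open -> !rain) = True
      (key && !safe) <-> (!rain -> !open) = False
        key && !safe = False
          !safe = True
        !rain -> !open = True
          !rain = False
          !open = False
      !open -> !rain = True
        !open = False
        !rain = False
    (safe -> !open) || ((key -> safe) -> rain) = True
      safe -> !open = True
        !open = False
      (key -> safe) -> rain = True
        key -> safe = True
  ((open && (open || !open)) <-> (busy -> (open -> !open))) && ((!key && !open) || (rain || safe)) = True
    (open && (open || !open)) <-> (busy -> (open -> !open)) = True
      open && (open || !open) = True
        open || !open = True
          !open = False
      busy -> (open -> !open) = True
        open -> !open = False
          !open = False
    (!key && !open) || (rain || safe) = True
      !key && !open = False
        !key = True
        !open = False
      rain || safe = True
Both conjuncts True, so the formula holds.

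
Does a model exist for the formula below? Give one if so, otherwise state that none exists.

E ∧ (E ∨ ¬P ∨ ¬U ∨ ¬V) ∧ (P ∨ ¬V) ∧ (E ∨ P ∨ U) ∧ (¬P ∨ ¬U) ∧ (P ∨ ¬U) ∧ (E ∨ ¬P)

Unit clause (E) forces E = True.
Set V = True.
  then (P ∨ ¬V) forces P = True.
  then (¬P ∨ ¬U) forces U = False.
Check each clause:
  (E): E holds.
  (E ∨ ¬P ∨ ¬U ∨ ¬V): E holds.
  (P ∨ ¬V): P holds.
  (E ∨ P ∨ U): E holds.
  (¬P ∨ ¬U): ¬U holds.
  (P ∨ ¬U): P holds.
  (E ∨ ¬P): E holds.
All clauses satisfied.

V = True; P = True; U = False; E = True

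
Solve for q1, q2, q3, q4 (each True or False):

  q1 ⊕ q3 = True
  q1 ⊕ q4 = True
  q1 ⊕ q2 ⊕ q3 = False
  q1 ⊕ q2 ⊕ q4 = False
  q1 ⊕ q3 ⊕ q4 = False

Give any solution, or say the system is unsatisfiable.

q1 = False; q2 = True; q3 = True; q4 = True

q1 ⊕ q3 = F ⊕ T = True ✓
q1 ⊕ q4 = F ⊕ T = True ✓
q1 ⊕ q2 ⊕ q3 = F ⊕ T ⊕ T = False ✓
q1 ⊕ q2 ⊕ q4 = F ⊕ T ⊕ T = False ✓
q1 ⊕ q3 ⊕ q4 = F ⊕ T ⊕ T = False ✓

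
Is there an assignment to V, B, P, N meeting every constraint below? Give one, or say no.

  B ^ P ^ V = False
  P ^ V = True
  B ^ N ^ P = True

V = True; B = True; P = False; N = False

B ^ P ^ V = T ^ F ^ T = False ✓
P ^ V = F ^ T = True ✓
B ^ N ^ P = T ^ F ^ F = True ✓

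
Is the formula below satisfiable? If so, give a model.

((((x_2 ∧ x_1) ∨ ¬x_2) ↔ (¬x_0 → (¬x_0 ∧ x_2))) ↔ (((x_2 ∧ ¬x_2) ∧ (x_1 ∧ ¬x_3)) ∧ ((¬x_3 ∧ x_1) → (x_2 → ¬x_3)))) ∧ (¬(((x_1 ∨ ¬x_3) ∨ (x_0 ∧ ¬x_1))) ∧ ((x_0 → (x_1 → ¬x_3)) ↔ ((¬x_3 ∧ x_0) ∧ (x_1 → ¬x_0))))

Case x_1 = True: the conjunct ¬(((x_1 ∨ ¬x_3) ∨ (x_0 ∧ ¬x_1))) becomes ¬((True ∨ False)) = False.
Case x_1 = False: the formula simplifies to ¬((¬x_2 ↔ (¬x_0 → (¬x_0 ∧ x_2)))) ∧ (¬((¬x_3 ∨ x_0)) ∧ (¬x_3 ∧ x_0)).
  x_0 = True: the conjunct ¬((¬x_3 ∨ x_0)) becomes ¬((¬x_3 ∨ True)) = False.
  x_0 = False: the conjunct x_0 is False.
Both cases fail — unsatisfiable.

UNSATISFIABLE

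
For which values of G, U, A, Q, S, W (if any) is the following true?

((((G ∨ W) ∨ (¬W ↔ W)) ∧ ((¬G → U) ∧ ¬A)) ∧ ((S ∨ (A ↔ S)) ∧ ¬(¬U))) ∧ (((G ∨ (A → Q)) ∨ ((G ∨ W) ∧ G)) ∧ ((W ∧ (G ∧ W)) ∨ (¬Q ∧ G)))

G = True, U = True, A = False, Q = True, S = True, W = True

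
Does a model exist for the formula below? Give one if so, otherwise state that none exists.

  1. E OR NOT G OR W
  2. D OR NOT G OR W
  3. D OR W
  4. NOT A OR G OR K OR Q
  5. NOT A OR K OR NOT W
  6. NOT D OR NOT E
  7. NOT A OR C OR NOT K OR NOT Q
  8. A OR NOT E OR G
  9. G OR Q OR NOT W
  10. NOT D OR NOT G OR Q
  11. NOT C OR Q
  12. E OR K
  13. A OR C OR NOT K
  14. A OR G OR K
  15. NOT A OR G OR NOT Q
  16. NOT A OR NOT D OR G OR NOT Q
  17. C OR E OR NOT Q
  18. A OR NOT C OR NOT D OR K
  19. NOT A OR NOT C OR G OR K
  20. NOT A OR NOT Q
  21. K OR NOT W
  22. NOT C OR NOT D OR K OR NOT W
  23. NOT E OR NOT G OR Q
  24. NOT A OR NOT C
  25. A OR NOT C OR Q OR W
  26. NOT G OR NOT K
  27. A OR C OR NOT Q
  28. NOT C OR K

C: True, G: False, E: False, Q: True, D: True, K: True, W: False, A: False

Set C = True.
  then (NOT C OR Q) forces Q = True.
  then (NOT A OR NOT Q) forces A = False.
  then (NOT C OR K) forces K = True.
  then (NOT G OR NOT K) forces G = False.
  then (A OR NOT E OR G) forces E = False.
Set D = True.
Set W = False.
All clauses satisfied.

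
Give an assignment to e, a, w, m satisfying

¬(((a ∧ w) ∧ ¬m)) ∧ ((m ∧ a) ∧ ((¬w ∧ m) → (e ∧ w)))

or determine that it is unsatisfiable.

e = True, a = True, w = True, m = True

  ¬(((a ∧ w) ∧ ¬m)) = True
    (a ∧ w) ∧ ¬m = False
      a ∧ w = True
      ¬m = False
  (m ∧ a) ∧ ((¬w ∧ m) → (e ∧ w)) = True
    m ∧ a = True
    (¬w ∧ m) → (e ∧ w) = True
      ¬w ∧ m = False
        ¬w = False
      e ∧ w = True
Both conjuncts True, so the formula holds.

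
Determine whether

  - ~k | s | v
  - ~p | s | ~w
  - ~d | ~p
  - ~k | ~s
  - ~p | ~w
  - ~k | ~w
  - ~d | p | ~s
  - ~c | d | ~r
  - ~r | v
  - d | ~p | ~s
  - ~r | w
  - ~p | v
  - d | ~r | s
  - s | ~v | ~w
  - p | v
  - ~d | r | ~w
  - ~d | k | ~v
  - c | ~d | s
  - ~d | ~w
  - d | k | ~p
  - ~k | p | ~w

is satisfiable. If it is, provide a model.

w = True; p = False; k = False; s = True; c = False; r = True; d = False; v = True

Set w = True.
  then (~p | ~w) forces p = False.
  then (~k | ~w) forces k = False.
  then (p | v) forces v = True.
  then (~d | k | ~v) forces d = False.
  then (s | ~v | ~w) forces s = True.
Set c = False.
Set r = True.
All clauses satisfied.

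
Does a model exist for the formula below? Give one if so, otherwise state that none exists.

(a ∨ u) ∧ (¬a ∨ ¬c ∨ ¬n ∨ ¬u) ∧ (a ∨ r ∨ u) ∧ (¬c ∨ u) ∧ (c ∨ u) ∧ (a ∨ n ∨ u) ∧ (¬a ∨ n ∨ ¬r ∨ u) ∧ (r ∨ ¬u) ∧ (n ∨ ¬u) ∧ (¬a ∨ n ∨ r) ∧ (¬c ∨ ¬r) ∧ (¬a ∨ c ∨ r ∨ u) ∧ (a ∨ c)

Try n = False:
  (n ∨ ¬u) forces u = False.
  (a ∨ u) forces a = True.
  (¬c ∨ u) forces c = False.
  clause (c ∨ u) is falsified — backtrack.
So n = True.
Set r = True.
  then (¬c ∨ ¬r) forces c = False.
  then (a ∨ c) forces a = True.
  then (c ∨ u) forces u = True.
All clauses satisfied.

n = True, r = True, a = True, c = False, u = True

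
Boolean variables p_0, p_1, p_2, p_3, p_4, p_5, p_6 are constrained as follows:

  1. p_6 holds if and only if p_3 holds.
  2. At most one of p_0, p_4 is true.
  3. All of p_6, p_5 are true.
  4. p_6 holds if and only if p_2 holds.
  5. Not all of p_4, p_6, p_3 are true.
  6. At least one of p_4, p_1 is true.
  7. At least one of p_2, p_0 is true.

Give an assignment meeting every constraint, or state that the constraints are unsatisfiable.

p_0 = True, p_1 = True, p_2 = True, p_3 = True, p_4 = False, p_5 = True, p_6 = True

  (1) p_6=T, p_3=T — same ✓
  (2) {p_0, p_4}: 1 true — at most one ✓
  (3) {p_6, p_5}: all 2 true ✓
  (4) p_6=T, p_2=T — same ✓
  (5) {p_4, p_6, p_3}: 2/3 true — not all ✓
  (6) {p_4, p_1}: 1 true — at least one ✓
  (7) {p_2, p_0}: 2 true — at least one ✓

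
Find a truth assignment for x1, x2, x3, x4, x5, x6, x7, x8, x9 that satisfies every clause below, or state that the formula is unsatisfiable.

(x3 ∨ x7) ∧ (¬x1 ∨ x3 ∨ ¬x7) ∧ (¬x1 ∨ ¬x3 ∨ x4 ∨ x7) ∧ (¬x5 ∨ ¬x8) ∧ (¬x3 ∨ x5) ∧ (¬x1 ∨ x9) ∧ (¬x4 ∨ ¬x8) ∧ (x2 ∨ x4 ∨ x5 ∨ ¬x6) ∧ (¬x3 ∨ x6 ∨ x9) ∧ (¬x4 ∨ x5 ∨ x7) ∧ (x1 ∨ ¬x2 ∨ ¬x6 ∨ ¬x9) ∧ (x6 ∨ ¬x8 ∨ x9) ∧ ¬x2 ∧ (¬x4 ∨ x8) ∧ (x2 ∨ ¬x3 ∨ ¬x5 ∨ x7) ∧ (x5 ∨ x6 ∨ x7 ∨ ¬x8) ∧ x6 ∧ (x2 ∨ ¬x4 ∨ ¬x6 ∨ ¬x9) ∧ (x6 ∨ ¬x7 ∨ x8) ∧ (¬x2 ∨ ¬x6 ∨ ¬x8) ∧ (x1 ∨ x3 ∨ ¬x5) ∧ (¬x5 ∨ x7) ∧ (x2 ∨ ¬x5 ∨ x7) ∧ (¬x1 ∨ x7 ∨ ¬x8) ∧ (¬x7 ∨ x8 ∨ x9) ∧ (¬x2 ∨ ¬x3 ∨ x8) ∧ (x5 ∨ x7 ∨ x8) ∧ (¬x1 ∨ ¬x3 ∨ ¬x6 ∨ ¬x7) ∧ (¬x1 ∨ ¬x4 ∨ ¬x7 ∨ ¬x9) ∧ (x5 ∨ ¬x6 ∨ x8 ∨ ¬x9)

Unit clause (¬x2) forces x2 = False.
Unit clause (x6) forces x6 = True.
Set x1 = False.
Try x3 = False:
  (x3 ∨ x7) forces x7 = True.
  (x1 ∨ x3 ∨ ¬x5) forces x5 = False.
  (x2 ∨ x4 ∨ x5 ∨ ¬x6) forces x4 = True.
  (¬x4 ∨ ¬x8) forces x8 = False.
  clause (¬x4 ∨ x8) is falsified — backtrack.
So x3 = True.
  then (¬x3 ∨ x5) forces x5 = True.
  then (x2 ∨ ¬x3 ∨ ¬x5 ∨ x7) forces x7 = True.
  then (¬x5 ∨ ¬x8) forces x8 = False.
  then (¬x4 ∨ x8) forces x4 = False.
  then (¬x7 ∨ x8 ∨ x9) forces x9 = True.
All clauses satisfied.

x1 = False; x2 = False; x3 = True; x4 = False; x5 = True; x6 = True; x7 = True; x8 = False; x9 = True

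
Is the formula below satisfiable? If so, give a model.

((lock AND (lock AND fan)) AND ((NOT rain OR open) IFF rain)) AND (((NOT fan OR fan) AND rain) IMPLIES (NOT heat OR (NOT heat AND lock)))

lock = True, rain = True, open = True, fan = True, heat = False

  (lock AND (lock AND fan)) AND ((NOT rain OR open) IFF rain) = True
    lock AND (lock AND fan) = True
      lock AND fan = True
    (NOT rain OR open) IFF rain = True
      NOT rain OR open = True
        NOT rain = False
  ((NOT fan OR fan) AND rain) IMPLIES (NOT heat OR (NOT heat AND lock)) = True
    (NOT fan OR fan) AND rain = True
      NOT fan OR fan = True
        NOT fan = False
    NOT heat OR (NOT heat AND lock) = True
      NOT heat = True
      NOT heat AND lock = True
        NOT heat = True
Both conjuncts True, so the formula holds.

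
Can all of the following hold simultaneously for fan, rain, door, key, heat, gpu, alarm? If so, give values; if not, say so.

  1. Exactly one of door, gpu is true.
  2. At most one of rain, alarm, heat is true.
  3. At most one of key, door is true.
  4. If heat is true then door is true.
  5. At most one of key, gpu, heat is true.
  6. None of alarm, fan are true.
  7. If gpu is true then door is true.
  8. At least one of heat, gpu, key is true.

fan = False, rain = False, door = True, key = False, heat = True, gpu = False, alarm = False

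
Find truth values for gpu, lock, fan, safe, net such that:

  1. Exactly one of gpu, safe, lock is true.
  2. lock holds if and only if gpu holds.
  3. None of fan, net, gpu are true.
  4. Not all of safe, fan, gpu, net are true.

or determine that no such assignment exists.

gpu: False, lock: False, fan: False, safe: True, net: False

  (1) {gpu, safe, lock}: 1 true — exactly one ✓
  (2) lock=F, gpu=F — same ✓
  (3) {fan, net, gpu}: 0 true — none ✓
  (4) {safe, fan, gpu, net}: 1/4 true — not all ✓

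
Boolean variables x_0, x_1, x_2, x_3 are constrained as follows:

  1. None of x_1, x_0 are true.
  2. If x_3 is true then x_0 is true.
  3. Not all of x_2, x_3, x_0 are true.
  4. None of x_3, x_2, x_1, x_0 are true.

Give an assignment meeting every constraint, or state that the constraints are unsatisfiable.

x_0: False; x_1: False; x_2: False; x_3: False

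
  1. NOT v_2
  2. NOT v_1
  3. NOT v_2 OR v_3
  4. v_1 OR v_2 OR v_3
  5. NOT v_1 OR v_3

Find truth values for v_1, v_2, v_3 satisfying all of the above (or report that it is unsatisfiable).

v_1 = False, v_2 = False, v_3 = True

Unit clause (NOT v_2) forces v_2 = False.
Unit clause (NOT v_1) forces v_1 = False.
In (v_1 OR v_2 OR v_3) only v_3 is left, so v_3 = True.
Check each clause:
  (NOT v_2): NOT v_2 holds.
  (NOT v_1): NOT v_1 holds.
  (NOT v_2 OR v_3): NOT v_2 holds.
  (v_1 OR v_2 OR v_3): v_3 holds.
  (NOT v_1 OR v_3): NOT v_1 holds.
All clauses satisfied.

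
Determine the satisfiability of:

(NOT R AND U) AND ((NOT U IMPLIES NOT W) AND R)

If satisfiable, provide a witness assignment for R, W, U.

Case R = True: the conjunct NOT R is False.
Case R = False: the conjunct R is False.
Both cases fail — unsatisfiable.

Unsatisfiable — no assignment works.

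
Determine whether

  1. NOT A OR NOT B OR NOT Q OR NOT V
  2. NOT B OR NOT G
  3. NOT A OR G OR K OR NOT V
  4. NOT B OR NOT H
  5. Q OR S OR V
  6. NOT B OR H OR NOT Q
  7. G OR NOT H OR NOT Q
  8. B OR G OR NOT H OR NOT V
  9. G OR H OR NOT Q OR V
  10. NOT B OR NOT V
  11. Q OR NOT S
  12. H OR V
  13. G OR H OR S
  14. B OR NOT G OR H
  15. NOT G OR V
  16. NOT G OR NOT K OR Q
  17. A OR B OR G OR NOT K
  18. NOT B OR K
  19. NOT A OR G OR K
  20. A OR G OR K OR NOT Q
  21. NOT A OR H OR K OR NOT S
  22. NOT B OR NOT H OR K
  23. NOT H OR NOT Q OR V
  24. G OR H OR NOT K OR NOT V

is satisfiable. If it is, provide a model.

Set A = False.
Set V = True.
  then (NOT B OR NOT V) forces B = False.
Try G = False:
  (B OR G OR NOT H OR NOT V) forces H = False.
  (G OR H OR S) forces S = True.
  (Q OR NOT S) forces Q = True.
  (A OR B OR G OR NOT K) forces K = False.
  clause (A OR G OR K OR NOT Q) is falsified — backtrack.
So G = True.
  then (B OR NOT G OR H) forces H = True.
Set Q = True.
Set K = False.
Set S = True.
All clauses satisfied.

A = False, V = True, G = True, Q = True, K = False, B = False, S = True, H = True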